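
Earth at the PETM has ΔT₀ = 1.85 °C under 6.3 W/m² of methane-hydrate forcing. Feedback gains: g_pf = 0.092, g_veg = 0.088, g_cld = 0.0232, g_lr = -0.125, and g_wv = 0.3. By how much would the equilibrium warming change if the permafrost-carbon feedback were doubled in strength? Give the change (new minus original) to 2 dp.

Original: g = 0.3782, ΔT = 1.85/(1−0.3782) = 2.9752 °C.
With doubled permafrost-carbon: g' = 0.4702, ΔT' = 1.85/(1−0.4702) = 3.4919 °C.
Change = 3.4919 − 2.9752 = 0.52 °C.

0.52 °C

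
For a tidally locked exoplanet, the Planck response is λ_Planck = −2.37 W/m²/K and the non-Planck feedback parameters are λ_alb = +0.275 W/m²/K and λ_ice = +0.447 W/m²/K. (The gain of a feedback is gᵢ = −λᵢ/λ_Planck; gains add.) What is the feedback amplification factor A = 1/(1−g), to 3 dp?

Convert to gains: g_alb = 0.275/2.37 = 0.116; g_ice = 0.447/2.37 = 0.1886.
Total gain g = 0.3046.
A = 1/(1 − 0.3046) = 1.438.

1.438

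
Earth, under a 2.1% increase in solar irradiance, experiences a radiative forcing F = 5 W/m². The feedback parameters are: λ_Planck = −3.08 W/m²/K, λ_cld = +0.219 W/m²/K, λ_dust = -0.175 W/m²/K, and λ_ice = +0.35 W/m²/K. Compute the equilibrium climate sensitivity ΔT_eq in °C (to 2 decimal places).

1.86 °C

Net feedback parameter λ = (−3.08) + (+0.219) + (-0.175) + (+0.35) = -2.686 W/m²/K.
ΔT = −F/λ = −5/(-2.686) = 1.86 °C.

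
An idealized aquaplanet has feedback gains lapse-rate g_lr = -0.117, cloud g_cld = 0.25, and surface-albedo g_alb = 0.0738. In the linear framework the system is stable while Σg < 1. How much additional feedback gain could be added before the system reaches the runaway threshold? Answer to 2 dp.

0.79

Current total gain = -0.117 + 0.25 + 0.0738 = 0.2068.
Margin to runaway = 1 − 0.2068 = 0.79.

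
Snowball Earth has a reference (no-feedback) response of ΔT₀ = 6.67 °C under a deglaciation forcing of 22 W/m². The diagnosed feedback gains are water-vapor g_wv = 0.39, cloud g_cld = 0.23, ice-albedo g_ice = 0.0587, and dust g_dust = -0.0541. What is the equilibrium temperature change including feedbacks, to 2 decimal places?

17.77 °C

Total gain g = 0.39 + 0.23 + 0.0587 − 0.0541 = 0.6246.
Amplification A = 1/(1 − 0.6246) = 2.664.
ΔT = 6.67 × 2.664 = 17.77 °C.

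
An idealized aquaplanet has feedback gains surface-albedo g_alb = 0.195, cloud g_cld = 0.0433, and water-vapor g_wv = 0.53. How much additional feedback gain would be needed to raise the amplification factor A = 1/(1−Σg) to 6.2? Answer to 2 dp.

Current total gain = 0.7683.
Target gain for A = 6.2: g* = 1 − 1/6.2 = 0.8387.
Additional gain needed = 0.8387 − 0.7683 = 0.07.

0.07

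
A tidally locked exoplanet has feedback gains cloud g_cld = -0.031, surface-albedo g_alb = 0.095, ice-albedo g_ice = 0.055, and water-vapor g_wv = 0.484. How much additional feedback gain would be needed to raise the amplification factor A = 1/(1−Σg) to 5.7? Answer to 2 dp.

Current total gain = 0.603.
Target gain for A = 5.7: g* = 1 − 1/5.7 = 0.8246.
Additional gain needed = 0.8246 − 0.603 = 0.22.

0.22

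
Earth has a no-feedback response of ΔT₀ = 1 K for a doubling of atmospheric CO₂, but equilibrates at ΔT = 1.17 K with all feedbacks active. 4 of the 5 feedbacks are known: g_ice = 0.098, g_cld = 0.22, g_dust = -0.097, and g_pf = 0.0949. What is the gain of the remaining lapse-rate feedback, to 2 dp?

-0.17

Amplification A = ΔT/ΔT₀ = 1.17/1 = 1.17.
Total gain g = 1 − 1/A = 1 − 1/1.17 = 0.1453.
Known gains sum to 0.098 + 0.22 − 0.097 + 0.0949 = 0.3159.
g_lr = 0.1453 − 0.3159 = -0.17.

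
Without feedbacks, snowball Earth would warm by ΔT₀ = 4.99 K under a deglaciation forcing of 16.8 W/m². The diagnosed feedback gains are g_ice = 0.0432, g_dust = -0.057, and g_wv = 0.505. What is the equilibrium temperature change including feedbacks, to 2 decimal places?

Total gain g = 0.0432 − 0.057 + 0.505 = 0.4912.
Amplification A = 1/(1 − 0.4912) = 1.965.
ΔT = 4.99 × 1.965 = 9.81 K.

9.81 K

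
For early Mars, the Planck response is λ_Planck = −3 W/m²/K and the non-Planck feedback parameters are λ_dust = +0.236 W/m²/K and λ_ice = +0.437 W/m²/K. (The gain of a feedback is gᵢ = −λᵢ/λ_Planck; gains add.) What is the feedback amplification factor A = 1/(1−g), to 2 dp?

1.29

Convert to gains: g_dust = 0.236/3 = 0.07867; g_ice = 0.437/3 = 0.1457.
Total gain g = 0.22437.
A = 1/(1 − 0.22437) = 1.29.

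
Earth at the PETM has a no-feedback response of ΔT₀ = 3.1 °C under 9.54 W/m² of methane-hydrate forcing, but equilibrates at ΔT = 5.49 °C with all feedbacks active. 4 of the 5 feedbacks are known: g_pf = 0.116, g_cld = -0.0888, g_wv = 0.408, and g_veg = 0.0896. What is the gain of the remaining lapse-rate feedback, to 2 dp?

-0.09

Amplification A = ΔT/ΔT₀ = 5.49/3.1 = 1.771.
Total gain g = 1 − 1/A = 1 − 1/1.771 = 0.4353.
Known gains sum to 0.116 − 0.0888 + 0.408 + 0.0896 = 0.5248.
g_lr = 0.4353 − 0.5248 = -0.09.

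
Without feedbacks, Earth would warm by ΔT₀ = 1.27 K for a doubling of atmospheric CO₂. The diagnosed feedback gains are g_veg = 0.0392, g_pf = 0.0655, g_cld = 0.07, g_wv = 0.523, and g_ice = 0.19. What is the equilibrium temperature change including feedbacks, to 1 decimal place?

Total gain g = 0.0392 + 0.0655 + 0.07 + 0.523 + 0.19 = 0.8877.
Amplification A = 1/(1 − 0.8877) = 8.905.
ΔT = 1.27 × 8.905 = 11.3 K.

11.3 K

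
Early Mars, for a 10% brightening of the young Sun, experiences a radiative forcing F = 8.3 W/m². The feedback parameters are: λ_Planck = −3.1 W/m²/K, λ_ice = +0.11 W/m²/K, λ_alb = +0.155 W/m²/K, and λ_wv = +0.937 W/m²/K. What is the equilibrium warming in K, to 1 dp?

4.4 K

Net feedback parameter λ = (−3.1) + (+0.11) + (+0.155) + (+0.937) = -1.898 W/m²/K.
ΔT = −F/λ = −8.3/(-1.898) = 4.4 K.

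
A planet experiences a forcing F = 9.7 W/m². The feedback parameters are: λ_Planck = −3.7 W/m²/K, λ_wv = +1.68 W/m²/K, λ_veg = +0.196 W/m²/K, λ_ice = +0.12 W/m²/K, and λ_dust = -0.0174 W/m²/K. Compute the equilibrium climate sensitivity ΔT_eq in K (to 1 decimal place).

5.6 K

Net feedback parameter λ = (−3.7) + (+1.68) + (+0.196) + (+0.12) + (-0.0174) = -1.7214 W/m²/K.
ΔT = −F/λ = −9.7/(-1.7214) = 5.6 K.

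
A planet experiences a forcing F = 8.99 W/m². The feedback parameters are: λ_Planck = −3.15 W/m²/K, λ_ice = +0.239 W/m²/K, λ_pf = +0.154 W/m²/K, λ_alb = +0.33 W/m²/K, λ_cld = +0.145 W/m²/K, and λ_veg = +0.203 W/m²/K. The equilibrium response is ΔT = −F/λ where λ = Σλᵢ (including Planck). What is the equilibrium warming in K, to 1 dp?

4.3 K

Net feedback parameter λ = (−3.15) + (+0.239) + (+0.154) + (+0.33) + (+0.145) + (+0.203) = -2.079 W/m²/K.
ΔT = −F/λ = −8.99/(-2.079) = 4.3 K.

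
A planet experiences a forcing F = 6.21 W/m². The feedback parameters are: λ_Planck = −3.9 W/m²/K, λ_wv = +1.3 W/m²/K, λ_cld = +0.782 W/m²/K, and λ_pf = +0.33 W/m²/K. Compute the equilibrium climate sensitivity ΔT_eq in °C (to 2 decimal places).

4.17 °C

Net feedback parameter λ = (−3.9) + (+1.3) + (+0.782) + (+0.33) = -1.488 W/m²/K.
ΔT = −F/λ = −6.21/(-1.488) = 4.17 °C.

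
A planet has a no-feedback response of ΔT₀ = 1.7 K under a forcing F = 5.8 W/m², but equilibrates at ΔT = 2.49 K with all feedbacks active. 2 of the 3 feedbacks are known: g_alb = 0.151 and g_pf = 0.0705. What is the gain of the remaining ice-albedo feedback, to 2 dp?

Amplification A = ΔT/ΔT₀ = 2.49/1.7 = 1.465.
Total gain g = 1 − 1/A = 1 − 1/1.465 = 0.3174.
Known gains sum to 0.151 + 0.0705 = 0.2215.
g_ice = 0.3174 − 0.2215 = 0.10.

0.10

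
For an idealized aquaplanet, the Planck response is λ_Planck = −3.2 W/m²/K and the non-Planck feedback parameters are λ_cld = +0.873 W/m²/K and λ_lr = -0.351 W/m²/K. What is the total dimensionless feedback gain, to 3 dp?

Convert to gains: g_cld = 0.873/3.2 = 0.2728; g_lr = -0.351/3.2 = -0.1097.
Total gain g = 0.1631.

0.163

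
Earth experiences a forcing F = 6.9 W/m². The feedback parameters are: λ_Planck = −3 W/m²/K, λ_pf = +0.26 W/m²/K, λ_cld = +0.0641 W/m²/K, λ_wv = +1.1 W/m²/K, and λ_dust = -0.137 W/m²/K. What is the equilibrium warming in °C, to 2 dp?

4.03 °C

Net feedback parameter λ = (−3) + (+0.26) + (+0.0641) + (+1.1) + (-0.137) = -1.7129 W/m²/K.
ΔT = −F/λ = −6.9/(-1.7129) = 4.03 °C.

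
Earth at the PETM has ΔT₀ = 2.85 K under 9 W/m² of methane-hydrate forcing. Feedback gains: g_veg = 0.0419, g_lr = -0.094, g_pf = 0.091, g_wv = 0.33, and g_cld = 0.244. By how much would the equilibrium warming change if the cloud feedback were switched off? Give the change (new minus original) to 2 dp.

-2.85 K

Original: g = 0.6129, ΔT = 2.85/(1−0.6129) = 7.3624 K.
Without cloud: g' = 0.3689, ΔT' = 2.85/(1−0.3689) = 4.5159 K.
Change = 4.5159 − 7.3624 = -2.85 K.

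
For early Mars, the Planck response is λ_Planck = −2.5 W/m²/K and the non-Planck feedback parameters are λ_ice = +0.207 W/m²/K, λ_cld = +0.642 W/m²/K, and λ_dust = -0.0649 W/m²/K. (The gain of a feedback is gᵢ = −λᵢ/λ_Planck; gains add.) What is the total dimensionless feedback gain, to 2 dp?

0.31

Convert to gains: g_ice = 0.207/2.5 = 0.0828; g_cld = 0.642/2.5 = 0.2568; g_dust = -0.0649/2.5 = -0.02596.
Total gain g = 0.31364.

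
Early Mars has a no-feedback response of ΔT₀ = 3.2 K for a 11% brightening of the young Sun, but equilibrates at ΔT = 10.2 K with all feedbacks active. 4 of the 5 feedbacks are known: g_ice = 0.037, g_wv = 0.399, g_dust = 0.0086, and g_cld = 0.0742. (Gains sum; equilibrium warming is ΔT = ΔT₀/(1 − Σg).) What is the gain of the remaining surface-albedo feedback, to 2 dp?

Amplification A = ΔT/ΔT₀ = 10.2/3.2 = 3.187.
Total gain g = 1 − 1/A = 1 − 1/3.187 = 0.6862.
Known gains sum to 0.037 + 0.399 + 0.0086 + 0.0742 = 0.5188.
g_alb = 0.6862 − 0.5188 = 0.17.

0.17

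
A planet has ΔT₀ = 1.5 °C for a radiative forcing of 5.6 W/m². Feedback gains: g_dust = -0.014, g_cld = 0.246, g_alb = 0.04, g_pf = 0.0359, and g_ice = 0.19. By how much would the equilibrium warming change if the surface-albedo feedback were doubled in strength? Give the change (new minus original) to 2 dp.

0.26 °C

Original: g = 0.4979, ΔT = 1.5/(1−0.4979) = 2.9875 °C.
With doubled surface-albedo: g' = 0.5379, ΔT' = 1.5/(1−0.5379) = 3.2461 °C.
Change = 3.2461 − 2.9875 = 0.26 °C.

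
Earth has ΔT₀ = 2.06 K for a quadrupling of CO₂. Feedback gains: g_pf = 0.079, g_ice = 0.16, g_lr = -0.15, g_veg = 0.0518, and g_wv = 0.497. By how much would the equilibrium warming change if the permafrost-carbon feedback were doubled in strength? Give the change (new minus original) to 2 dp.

1.59 K

Original: g = 0.6378, ΔT = 2.06/(1−0.6378) = 5.6875 K.
With doubled permafrost-carbon: g' = 0.7168, ΔT' = 2.06/(1−0.7168) = 7.2740 K.
Change = 7.2740 − 5.6875 = 1.59 K.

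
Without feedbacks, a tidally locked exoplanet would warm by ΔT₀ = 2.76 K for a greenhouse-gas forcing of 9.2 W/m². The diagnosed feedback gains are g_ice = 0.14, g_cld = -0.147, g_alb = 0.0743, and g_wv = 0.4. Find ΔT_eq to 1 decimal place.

Total gain g = 0.14 − 0.147 + 0.0743 + 0.4 = 0.4673.
Amplification A = 1/(1 − 0.4673) = 1.877.
ΔT = 2.76 × 1.877 = 5.2 K.

5.2 K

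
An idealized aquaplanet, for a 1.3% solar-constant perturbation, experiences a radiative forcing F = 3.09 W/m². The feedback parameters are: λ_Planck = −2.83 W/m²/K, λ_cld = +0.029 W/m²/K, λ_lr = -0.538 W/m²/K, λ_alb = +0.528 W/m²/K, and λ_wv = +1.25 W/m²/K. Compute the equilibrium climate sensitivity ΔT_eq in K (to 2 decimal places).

1.98 K

Net feedback parameter λ = (−2.83) + (+0.029) + (-0.538) + (+0.528) + (+1.25) = -1.561 W/m²/K.
ΔT = −F/λ = −3.09/(-1.561) = 1.98 K.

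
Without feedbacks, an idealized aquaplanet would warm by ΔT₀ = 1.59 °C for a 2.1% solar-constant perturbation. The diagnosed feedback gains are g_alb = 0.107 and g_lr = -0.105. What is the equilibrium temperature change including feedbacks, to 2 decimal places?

Total gain g = 0.107 − 0.105 = 0.002.
Amplification A = 1/(1 − 0.002) = 1.002.
ΔT = 1.59 × 1.002 = 1.59 °C.

1.59 °C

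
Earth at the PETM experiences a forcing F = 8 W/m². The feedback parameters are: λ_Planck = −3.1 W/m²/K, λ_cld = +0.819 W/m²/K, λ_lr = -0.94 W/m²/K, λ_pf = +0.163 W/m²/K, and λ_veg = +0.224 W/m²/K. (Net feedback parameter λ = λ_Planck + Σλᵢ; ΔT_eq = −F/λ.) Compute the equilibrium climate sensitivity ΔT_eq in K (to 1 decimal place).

2.8 K

Net feedback parameter λ = (−3.1) + (+0.819) + (-0.94) + (+0.163) + (+0.224) = -2.834 W/m²/K.
ΔT = −F/λ = −8/(-2.834) = 2.8 K.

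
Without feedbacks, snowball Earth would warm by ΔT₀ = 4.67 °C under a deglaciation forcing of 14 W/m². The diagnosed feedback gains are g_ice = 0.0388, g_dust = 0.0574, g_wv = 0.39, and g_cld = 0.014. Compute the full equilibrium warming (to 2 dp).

9.34 °C

Total gain g = 0.0388 + 0.0574 + 0.39 + 0.014 = 0.5002.
Amplification A = 1/(1 − 0.5002) = 2.001.
ΔT = 4.67 × 2.001 = 9.34 °C.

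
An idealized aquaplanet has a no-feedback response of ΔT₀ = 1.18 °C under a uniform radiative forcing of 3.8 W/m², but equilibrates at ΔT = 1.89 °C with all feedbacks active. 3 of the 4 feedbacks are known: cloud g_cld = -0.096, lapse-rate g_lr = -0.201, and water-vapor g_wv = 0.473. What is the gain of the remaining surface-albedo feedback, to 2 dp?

Amplification A = ΔT/ΔT₀ = 1.89/1.18 = 1.602.
Total gain g = 1 − 1/A = 1 − 1/1.602 = 0.3758.
Known gains sum to -0.096 − 0.201 + 0.473 = 0.176.
g_alb = 0.3758 − 0.176 = 0.20.

0.20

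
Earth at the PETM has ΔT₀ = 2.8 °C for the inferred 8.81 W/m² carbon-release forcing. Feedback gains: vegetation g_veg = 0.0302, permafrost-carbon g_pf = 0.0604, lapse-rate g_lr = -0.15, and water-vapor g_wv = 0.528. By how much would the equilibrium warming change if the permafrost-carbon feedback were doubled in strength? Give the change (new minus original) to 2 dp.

0.68 °C

Original: g = 0.4686, ΔT = 2.8/(1−0.4686) = 5.2691 °C.
With doubled permafrost-carbon: g' = 0.529, ΔT' = 2.8/(1−0.529) = 5.9448 °C.
Change = 5.9448 − 5.2691 = 0.68 °C.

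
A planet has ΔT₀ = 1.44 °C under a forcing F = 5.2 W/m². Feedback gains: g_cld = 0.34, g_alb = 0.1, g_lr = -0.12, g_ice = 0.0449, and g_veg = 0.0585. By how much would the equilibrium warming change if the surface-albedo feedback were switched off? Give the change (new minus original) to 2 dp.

-0.37 °C

Original: g = 0.4234, ΔT = 1.44/(1−0.4234) = 2.4974 °C.
Without surface-albedo: g' = 0.3234, ΔT' = 1.44/(1−0.3234) = 2.1283 °C.
Change = 2.1283 − 2.4974 = -0.37 °C.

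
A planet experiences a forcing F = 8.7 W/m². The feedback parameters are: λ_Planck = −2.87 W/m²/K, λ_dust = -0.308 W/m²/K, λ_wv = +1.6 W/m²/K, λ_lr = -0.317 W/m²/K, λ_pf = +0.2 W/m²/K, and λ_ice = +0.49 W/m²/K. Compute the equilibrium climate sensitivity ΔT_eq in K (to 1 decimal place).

7.2 K

Net feedback parameter λ = (−2.87) + (-0.308) + (+1.6) + (-0.317) + (+0.2) + (+0.49) = -1.205 W/m²/K.
ΔT = −F/λ = −8.7/(-1.205) = 7.2 K.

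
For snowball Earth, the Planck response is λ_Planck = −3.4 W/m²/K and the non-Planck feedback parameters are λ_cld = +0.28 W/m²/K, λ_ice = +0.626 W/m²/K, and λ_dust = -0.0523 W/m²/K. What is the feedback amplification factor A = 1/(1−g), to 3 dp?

1.335

Convert to gains: g_cld = 0.28/3.4 = 0.08235; g_ice = 0.626/3.4 = 0.1841; g_dust = -0.0523/3.4 = -0.01538.
Total gain g = 0.25107.
A = 1/(1 − 0.25107) = 1.335.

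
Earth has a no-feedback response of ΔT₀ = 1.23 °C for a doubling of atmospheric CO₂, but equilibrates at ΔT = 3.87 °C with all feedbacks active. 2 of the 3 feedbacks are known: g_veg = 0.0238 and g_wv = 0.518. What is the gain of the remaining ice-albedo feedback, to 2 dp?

Amplification A = ΔT/ΔT₀ = 3.87/1.23 = 3.146.
Total gain g = 1 − 1/A = 1 − 1/3.146 = 0.6821.
Known gains sum to 0.0238 + 0.518 = 0.5418.
g_ice = 0.6821 − 0.5418 = 0.14.

0.14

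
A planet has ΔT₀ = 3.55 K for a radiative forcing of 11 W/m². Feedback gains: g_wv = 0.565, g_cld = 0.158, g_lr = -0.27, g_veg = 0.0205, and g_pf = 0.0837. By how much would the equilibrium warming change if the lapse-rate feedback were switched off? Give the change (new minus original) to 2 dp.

Original: g = 0.5572, ΔT = 3.55/(1−0.5572) = 8.0172 K.
Without lapse-rate: g' = 0.8272, ΔT' = 3.55/(1−0.8272) = 20.5440 K.
Change = 20.5440 − 8.0172 = 12.53 K.

12.53 K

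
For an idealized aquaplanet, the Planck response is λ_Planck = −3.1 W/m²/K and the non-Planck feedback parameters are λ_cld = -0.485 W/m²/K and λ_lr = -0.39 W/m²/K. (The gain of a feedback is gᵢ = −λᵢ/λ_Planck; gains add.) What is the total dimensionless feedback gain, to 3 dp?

Convert to gains: g_cld = -0.485/3.1 = -0.1565; g_lr = -0.39/3.1 = -0.1258.
Total gain g = -0.2823.

-0.282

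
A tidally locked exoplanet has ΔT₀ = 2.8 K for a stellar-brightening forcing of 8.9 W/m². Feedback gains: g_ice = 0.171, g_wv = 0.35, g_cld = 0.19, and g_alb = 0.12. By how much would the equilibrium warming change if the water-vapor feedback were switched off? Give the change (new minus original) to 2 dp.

-11.17 K

Original: g = 0.831, ΔT = 2.8/(1−0.831) = 16.5680 K.
Without water-vapor: g' = 0.481, ΔT' = 2.8/(1−0.481) = 5.3950 K.
Change = 5.3950 − 16.5680 = -11.17 K.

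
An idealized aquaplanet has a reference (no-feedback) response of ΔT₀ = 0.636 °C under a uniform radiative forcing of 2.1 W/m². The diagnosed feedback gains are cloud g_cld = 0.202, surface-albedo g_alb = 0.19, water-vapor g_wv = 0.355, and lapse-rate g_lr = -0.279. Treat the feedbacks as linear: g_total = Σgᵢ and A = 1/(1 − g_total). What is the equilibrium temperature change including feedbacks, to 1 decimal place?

1.2 °C

Total gain g = 0.202 + 0.19 + 0.355 − 0.279 = 0.468.
Amplification A = 1/(1 − 0.468) = 1.88.
ΔT = 0.636 × 1.88 = 1.2 °C.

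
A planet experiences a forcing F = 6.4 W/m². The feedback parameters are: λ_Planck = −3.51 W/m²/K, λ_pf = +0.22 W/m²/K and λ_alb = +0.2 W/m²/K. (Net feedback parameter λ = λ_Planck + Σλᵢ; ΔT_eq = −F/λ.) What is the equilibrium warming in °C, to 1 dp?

Net feedback parameter λ = (−3.51) + (+0.22) + (+0.2) = -3.09 W/m²/K.
ΔT = −F/λ = −6.4/(-3.09) = 2.1 °C.

2.1 °C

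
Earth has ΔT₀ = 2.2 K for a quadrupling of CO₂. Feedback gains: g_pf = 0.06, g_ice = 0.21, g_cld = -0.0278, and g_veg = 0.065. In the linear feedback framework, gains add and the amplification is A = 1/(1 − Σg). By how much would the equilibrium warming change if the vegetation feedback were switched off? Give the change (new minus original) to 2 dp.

-0.27 K

Original: g = 0.3072, ΔT = 2.2/(1−0.3072) = 3.1755 K.
Without vegetation: g' = 0.2422, ΔT' = 2.2/(1−0.2422) = 2.9031 K.
Change = 2.9031 − 3.1755 = -0.27 K.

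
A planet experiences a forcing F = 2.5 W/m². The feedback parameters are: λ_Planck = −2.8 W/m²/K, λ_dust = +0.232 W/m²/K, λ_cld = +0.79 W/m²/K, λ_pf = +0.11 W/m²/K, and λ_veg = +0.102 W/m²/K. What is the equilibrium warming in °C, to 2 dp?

Net feedback parameter λ = (−2.8) + (+0.232) + (+0.79) + (+0.11) + (+0.102) = -1.566 W/m²/K.
ΔT = −F/λ = −2.5/(-1.566) = 1.60 °C.

1.60 °C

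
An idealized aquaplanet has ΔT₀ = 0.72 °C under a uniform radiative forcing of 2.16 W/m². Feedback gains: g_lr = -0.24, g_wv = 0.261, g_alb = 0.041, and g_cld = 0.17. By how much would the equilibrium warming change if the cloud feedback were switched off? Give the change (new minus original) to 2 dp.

Original: g = 0.232, ΔT = 0.72/(1−0.232) = 0.9375 °C.
Without cloud: g' = 0.062, ΔT' = 0.72/(1−0.062) = 0.7676 °C.
Change = 0.7676 − 0.9375 = -0.17 °C.

-0.17 °C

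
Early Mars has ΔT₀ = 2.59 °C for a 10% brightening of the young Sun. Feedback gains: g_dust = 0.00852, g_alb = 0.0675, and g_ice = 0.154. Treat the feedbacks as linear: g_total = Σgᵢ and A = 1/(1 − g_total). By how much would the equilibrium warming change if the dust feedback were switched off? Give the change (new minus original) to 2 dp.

Original: g = 0.23002, ΔT = 2.59/(1−0.23002) = 3.3637 °C.
Without dust: g' = 0.2215, ΔT' = 2.59/(1−0.2215) = 3.3269 °C.
Change = 3.3269 − 3.3637 = -0.04 °C.

-0.04 °C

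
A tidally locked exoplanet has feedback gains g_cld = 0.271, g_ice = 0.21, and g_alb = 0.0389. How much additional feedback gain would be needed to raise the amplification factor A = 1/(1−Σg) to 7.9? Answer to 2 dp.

0.35

Current total gain = 0.5199.
Target gain for A = 7.9: g* = 1 − 1/7.9 = 0.8734.
Additional gain needed = 0.8734 − 0.5199 = 0.35.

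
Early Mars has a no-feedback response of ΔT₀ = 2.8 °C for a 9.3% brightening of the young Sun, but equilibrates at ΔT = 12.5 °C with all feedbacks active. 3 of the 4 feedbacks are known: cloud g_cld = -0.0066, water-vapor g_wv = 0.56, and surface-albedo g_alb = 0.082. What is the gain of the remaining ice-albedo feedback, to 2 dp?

0.14

Amplification A = ΔT/ΔT₀ = 12.5/2.8 = 4.464.
Total gain g = 1 − 1/A = 1 − 1/4.464 = 0.776.
Known gains sum to -0.0066 + 0.56 + 0.082 = 0.6354.
g_ice = 0.776 − 0.6354 = 0.14.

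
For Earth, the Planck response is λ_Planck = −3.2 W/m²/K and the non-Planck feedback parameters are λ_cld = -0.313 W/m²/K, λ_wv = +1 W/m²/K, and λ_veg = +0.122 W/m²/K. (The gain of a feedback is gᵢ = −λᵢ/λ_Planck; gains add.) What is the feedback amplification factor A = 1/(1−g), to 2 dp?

1.34

Convert to gains: g_cld = -0.313/3.2 = -0.09781; g_wv = 1/3.2 = 0.3125; g_veg = 0.122/3.2 = 0.03812.
Total gain g = 0.25281.
A = 1/(1 − 0.25281) = 1.34.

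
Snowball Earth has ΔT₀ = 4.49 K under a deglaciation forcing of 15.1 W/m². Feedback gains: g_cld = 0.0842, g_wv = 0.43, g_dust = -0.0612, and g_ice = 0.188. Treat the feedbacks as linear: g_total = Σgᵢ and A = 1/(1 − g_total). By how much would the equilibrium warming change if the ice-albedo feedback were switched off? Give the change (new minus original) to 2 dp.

Original: g = 0.641, ΔT = 4.49/(1−0.641) = 12.5070 K.
Without ice-albedo: g' = 0.453, ΔT' = 4.49/(1−0.453) = 8.2084 K.
Change = 8.2084 − 12.5070 = -4.30 K.

-4.30 K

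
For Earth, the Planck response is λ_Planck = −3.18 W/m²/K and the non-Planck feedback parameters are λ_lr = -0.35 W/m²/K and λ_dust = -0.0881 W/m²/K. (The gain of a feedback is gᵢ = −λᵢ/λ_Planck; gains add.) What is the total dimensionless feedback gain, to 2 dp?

-0.14

Convert to gains: g_lr = -0.35/3.18 = -0.1101; g_dust = -0.0881/3.18 = -0.0277.
Total gain g = -0.1378.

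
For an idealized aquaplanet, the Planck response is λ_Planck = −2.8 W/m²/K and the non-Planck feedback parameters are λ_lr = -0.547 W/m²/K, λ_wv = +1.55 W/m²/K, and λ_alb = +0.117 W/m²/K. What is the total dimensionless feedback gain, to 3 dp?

0.400

Convert to gains: g_lr = -0.547/2.8 = -0.1954; g_wv = 1.55/2.8 = 0.5536; g_alb = 0.117/2.8 = 0.04179.
Total gain g = 0.39999.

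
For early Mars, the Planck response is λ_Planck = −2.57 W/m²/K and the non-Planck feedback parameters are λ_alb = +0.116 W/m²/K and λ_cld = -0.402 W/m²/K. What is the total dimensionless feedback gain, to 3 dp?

-0.111

Convert to gains: g_alb = 0.116/2.57 = 0.04514; g_cld = -0.402/2.57 = -0.1564.
Total gain g = -0.11126.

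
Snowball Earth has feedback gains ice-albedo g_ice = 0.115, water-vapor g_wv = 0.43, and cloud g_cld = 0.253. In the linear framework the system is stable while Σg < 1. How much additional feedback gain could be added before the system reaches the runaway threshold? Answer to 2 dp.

0.20

Current total gain = 0.115 + 0.43 + 0.253 = 0.798.
Margin to runaway = 1 − 0.798 = 0.20.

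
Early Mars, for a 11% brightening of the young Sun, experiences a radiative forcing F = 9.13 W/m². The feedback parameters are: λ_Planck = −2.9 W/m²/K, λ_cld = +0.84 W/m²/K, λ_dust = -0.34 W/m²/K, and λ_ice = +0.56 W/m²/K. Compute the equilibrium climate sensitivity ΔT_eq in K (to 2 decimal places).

Net feedback parameter λ = (−2.9) + (+0.84) + (-0.34) + (+0.56) = -1.84 W/m²/K.
ΔT = −F/λ = −9.13/(-1.84) = 4.96 K.

4.96 K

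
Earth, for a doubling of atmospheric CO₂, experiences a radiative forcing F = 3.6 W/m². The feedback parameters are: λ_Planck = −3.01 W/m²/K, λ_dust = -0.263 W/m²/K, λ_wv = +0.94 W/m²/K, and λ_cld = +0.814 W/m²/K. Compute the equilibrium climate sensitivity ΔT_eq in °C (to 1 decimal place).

2.4 °C

Net feedback parameter λ = (−3.01) + (-0.263) + (+0.94) + (+0.814) = -1.519 W/m²/K.
ΔT = −F/λ = −3.6/(-1.519) = 2.4 °C.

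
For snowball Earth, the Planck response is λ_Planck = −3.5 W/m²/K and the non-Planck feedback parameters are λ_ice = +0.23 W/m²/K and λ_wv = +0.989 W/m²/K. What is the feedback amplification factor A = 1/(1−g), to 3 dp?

1.534

Convert to gains: g_ice = 0.23/3.5 = 0.06571; g_wv = 0.989/3.5 = 0.2826.
Total gain g = 0.34831.
A = 1/(1 − 0.34831) = 1.534.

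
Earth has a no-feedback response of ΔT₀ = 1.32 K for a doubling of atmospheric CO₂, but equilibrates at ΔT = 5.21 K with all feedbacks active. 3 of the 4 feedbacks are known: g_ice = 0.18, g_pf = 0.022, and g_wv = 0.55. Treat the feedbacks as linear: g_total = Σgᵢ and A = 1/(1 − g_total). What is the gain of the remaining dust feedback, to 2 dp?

Amplification A = ΔT/ΔT₀ = 5.21/1.32 = 3.947.
Total gain g = 1 − 1/A = 1 − 1/3.947 = 0.7466.
Known gains sum to 0.18 + 0.022 + 0.55 = 0.752.
g_dust = 0.7466 − 0.752 = -0.01.

-0.01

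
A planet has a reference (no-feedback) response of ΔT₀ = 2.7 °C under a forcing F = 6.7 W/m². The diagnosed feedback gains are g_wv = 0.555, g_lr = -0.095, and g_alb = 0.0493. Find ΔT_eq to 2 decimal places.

5.50 °C

Total gain g = 0.555 − 0.095 + 0.0493 = 0.5093.
Amplification A = 1/(1 − 0.5093) = 2.038.
ΔT = 2.7 × 2.038 = 5.50 °C.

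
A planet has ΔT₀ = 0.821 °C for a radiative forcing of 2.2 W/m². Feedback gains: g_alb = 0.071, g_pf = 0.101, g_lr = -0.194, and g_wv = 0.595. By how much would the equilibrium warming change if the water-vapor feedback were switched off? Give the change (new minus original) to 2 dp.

Original: g = 0.573, ΔT = 0.821/(1−0.573) = 1.9227 °C.
Without water-vapor: g' = -0.022, ΔT' = 0.821/(1+0.022) = 0.8033 °C.
Change = 0.8033 − 1.9227 = -1.12 °C.

-1.12 °C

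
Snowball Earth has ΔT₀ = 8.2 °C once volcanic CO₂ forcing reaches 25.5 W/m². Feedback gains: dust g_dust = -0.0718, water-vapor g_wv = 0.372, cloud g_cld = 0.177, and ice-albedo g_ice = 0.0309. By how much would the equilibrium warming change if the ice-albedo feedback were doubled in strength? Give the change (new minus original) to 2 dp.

Original: g = 0.5081, ΔT = 8.2/(1−0.5081) = 16.6701 °C.
With doubled ice-albedo: g' = 0.539, ΔT' = 8.2/(1−0.539) = 17.7874 °C.
Change = 17.7874 − 16.6701 = 1.12 °C.

1.12 °C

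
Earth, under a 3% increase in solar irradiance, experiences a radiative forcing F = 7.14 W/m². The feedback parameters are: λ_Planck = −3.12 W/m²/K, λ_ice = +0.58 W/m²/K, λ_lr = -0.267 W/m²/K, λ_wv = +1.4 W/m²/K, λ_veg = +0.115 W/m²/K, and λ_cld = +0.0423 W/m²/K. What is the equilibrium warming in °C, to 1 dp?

Net feedback parameter λ = (−3.12) + (+0.58) + (-0.267) + (+1.4) + (+0.115) + (+0.0423) = -1.2497 W/m²/K.
ΔT = −F/λ = −7.14/(-1.2497) = 5.7 °C.

5.7 °C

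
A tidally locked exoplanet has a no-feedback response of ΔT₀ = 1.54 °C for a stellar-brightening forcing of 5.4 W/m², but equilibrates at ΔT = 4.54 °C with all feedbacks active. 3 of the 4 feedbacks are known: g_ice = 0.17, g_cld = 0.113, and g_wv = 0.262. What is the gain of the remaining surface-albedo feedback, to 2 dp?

Amplification A = ΔT/ΔT₀ = 4.54/1.54 = 2.948.
Total gain g = 1 − 1/A = 1 − 1/2.948 = 0.6608.
Known gains sum to 0.17 + 0.113 + 0.262 = 0.545.
g_alb = 0.6608 − 0.545 = 0.12.

0.12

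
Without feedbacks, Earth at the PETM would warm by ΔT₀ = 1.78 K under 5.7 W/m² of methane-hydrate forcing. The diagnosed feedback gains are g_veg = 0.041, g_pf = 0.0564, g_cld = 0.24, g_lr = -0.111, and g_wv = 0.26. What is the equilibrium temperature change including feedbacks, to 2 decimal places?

Total gain g = 0.041 + 0.0564 + 0.24 − 0.111 + 0.26 = 0.4864.
Amplification A = 1/(1 − 0.4864) = 1.947.
ΔT = 1.78 × 1.947 = 3.47 K.

3.47 K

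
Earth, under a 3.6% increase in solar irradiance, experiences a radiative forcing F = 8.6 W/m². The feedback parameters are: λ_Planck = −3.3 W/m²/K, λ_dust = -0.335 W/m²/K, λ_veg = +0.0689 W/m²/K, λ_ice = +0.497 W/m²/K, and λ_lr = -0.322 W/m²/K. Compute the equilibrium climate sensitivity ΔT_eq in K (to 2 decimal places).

2.54 K

Net feedback parameter λ = (−3.3) + (-0.335) + (+0.0689) + (+0.497) + (-0.322) = -3.3911 W/m²/K.
ΔT = −F/λ = −8.6/(-3.3911) = 2.54 K.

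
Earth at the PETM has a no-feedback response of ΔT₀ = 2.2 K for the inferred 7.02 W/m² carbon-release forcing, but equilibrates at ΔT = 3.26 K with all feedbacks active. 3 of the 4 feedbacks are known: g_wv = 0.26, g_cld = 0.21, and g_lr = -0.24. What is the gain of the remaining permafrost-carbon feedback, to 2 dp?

0.10

Amplification A = ΔT/ΔT₀ = 3.26/2.2 = 1.482.
Total gain g = 1 − 1/A = 1 − 1/1.482 = 0.3252.
Known gains sum to 0.26 + 0.21 − 0.24 = 0.23.
g_pf = 0.3252 − 0.23 = 0.10.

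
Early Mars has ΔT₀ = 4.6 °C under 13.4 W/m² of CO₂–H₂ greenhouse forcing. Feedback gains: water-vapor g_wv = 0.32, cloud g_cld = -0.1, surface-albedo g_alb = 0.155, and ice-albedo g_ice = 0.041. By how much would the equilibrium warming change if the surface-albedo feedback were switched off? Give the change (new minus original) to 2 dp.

Original: g = 0.416, ΔT = 4.6/(1−0.416) = 7.8767 °C.
Without surface-albedo: g' = 0.261, ΔT' = 4.6/(1−0.261) = 6.2246 °C.
Change = 6.2246 − 7.8767 = -1.65 °C.

-1.65 °C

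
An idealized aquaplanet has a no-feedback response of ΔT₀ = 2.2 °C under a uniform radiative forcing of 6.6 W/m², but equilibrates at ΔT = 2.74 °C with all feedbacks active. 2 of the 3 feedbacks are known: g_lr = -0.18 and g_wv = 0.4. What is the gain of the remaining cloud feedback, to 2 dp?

Amplification A = ΔT/ΔT₀ = 2.74/2.2 = 1.245.
Total gain g = 1 − 1/A = 1 − 1/1.245 = 0.1968.
Known gains sum to -0.18 + 0.4 = 0.22.
g_cld = 0.1968 − 0.22 = -0.02.

-0.02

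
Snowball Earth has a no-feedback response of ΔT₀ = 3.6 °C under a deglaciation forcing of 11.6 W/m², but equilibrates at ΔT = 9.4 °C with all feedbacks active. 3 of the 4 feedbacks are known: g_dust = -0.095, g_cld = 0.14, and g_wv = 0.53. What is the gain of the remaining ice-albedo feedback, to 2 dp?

Amplification A = ΔT/ΔT₀ = 9.4/3.6 = 2.611.
Total gain g = 1 − 1/A = 1 − 1/2.611 = 0.617.
Known gains sum to -0.095 + 0.14 + 0.53 = 0.575.
g_ice = 0.617 − 0.575 = 0.04.

0.04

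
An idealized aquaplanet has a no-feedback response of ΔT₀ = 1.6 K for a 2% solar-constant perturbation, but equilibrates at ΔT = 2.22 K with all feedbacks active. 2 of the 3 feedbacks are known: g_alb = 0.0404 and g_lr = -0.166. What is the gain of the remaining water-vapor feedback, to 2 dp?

Amplification A = ΔT/ΔT₀ = 2.22/1.6 = 1.387.
Total gain g = 1 − 1/A = 1 − 1/1.387 = 0.279.
Known gains sum to 0.0404 − 0.166 = -0.1256.
g_wv = 0.279 + 0.1256 = 0.40.

0.40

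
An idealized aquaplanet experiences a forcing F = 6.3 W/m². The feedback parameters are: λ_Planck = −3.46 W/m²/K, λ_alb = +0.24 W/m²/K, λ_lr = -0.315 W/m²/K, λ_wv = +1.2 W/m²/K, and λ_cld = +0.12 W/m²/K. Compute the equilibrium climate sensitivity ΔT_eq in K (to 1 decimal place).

2.8 K

Net feedback parameter λ = (−3.46) + (+0.24) + (-0.315) + (+1.2) + (+0.12) = -2.215 W/m²/K.
ΔT = −F/λ = −6.3/(-2.215) = 2.8 K.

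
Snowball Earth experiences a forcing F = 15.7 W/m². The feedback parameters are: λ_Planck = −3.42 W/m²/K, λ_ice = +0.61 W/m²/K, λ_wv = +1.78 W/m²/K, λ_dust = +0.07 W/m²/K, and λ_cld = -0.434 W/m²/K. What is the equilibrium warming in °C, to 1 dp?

Net feedback parameter λ = (−3.42) + (+0.61) + (+1.78) + (+0.07) + (-0.434) = -1.394 W/m²/K.
ΔT = −F/λ = −15.7/(-1.394) = 11.3 °C.

11.3 °C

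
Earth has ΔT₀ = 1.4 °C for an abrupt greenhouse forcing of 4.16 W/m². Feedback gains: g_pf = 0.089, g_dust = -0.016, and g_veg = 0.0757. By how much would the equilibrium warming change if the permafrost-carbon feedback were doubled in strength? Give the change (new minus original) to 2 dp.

Original: g = 0.1487, ΔT = 1.4/(1−0.1487) = 1.6445 °C.
With doubled permafrost-carbon: g' = 0.2377, ΔT' = 1.4/(1−0.2377) = 1.8365 °C.
Change = 1.8365 − 1.6445 = 0.19 °C.

0.19 °C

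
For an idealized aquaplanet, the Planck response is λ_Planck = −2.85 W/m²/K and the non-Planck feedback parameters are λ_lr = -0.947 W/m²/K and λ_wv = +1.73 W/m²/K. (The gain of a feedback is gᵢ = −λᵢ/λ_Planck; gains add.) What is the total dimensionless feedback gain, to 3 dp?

Convert to gains: g_lr = -0.947/2.85 = -0.3323; g_wv = 1.73/2.85 = 0.607.
Total gain g = 0.2747.

0.275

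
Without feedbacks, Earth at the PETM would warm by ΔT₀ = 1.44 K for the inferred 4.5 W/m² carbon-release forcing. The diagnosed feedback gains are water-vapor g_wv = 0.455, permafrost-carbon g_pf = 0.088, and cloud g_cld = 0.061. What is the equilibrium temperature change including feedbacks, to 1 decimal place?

Total gain g = 0.455 + 0.088 + 0.061 = 0.604.
Amplification A = 1/(1 − 0.604) = 2.525.
ΔT = 1.44 × 2.525 = 3.6 K.

3.6 K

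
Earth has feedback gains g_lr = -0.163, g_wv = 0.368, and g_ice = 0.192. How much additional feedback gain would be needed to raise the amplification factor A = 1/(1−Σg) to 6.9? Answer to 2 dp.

0.46

Current total gain = 0.397.
Target gain for A = 6.9: g* = 1 − 1/6.9 = 0.8551.
Additional gain needed = 0.8551 − 0.397 = 0.46.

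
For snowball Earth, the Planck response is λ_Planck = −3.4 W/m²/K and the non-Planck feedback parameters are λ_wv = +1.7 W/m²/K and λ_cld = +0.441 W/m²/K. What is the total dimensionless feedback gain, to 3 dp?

0.630

Convert to gains: g_wv = 1.7/3.4 = 0.5; g_cld = 0.441/3.4 = 0.1297.
Total gain g = 0.6297.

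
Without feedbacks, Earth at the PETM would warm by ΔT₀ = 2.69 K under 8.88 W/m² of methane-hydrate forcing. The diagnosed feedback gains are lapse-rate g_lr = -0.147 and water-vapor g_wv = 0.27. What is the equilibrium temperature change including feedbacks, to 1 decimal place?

Total gain g = -0.147 + 0.27 = 0.123.
Amplification A = 1/(1 − 0.123) = 1.14.
ΔT = 2.69 × 1.14 = 3.1 K.

3.1 K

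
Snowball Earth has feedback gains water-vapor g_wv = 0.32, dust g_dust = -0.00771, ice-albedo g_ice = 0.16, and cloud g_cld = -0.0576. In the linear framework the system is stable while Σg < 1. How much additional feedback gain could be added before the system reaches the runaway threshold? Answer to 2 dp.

Current total gain = 0.32 − 0.00771 + 0.16 − 0.0576 = 0.41469.
Margin to runaway = 1 − 0.41469 = 0.59.

0.59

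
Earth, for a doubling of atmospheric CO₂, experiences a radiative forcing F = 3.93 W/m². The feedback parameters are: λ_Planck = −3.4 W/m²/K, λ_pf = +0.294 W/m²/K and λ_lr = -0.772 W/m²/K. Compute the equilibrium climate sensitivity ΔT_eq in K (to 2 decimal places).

1.01 K

Net feedback parameter λ = (−3.4) + (+0.294) + (-0.772) = -3.878 W/m²/K.
ΔT = −F/λ = −3.93/(-3.878) = 1.01 K.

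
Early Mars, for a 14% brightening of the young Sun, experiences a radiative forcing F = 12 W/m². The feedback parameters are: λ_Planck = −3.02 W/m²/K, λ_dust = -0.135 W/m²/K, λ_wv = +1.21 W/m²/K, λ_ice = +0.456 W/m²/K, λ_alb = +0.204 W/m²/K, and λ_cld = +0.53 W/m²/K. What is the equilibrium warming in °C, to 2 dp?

15.89 °C

Net feedback parameter λ = (−3.02) + (-0.135) + (+1.21) + (+0.456) + (+0.204) + (+0.53) = -0.755 W/m²/K.
ΔT = −F/λ = −12/(-0.755) = 15.89 °C.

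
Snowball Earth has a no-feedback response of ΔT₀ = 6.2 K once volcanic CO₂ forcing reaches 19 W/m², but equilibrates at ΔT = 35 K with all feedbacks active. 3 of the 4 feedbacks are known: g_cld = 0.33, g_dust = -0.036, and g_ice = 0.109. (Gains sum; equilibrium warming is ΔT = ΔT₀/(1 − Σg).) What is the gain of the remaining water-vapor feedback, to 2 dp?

0.42

Amplification A = ΔT/ΔT₀ = 35/6.2 = 5.645.
Total gain g = 1 − 1/A = 1 − 1/5.645 = 0.8229.
Known gains sum to 0.33 − 0.036 + 0.109 = 0.403.
g_wv = 0.8229 − 0.403 = 0.42.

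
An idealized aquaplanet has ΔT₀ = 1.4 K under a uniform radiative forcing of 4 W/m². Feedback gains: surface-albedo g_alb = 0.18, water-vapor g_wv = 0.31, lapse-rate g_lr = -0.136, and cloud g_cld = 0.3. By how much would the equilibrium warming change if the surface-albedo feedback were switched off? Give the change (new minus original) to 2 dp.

Original: g = 0.654, ΔT = 1.4/(1−0.654) = 4.0462 K.
Without surface-albedo: g' = 0.474, ΔT' = 1.4/(1−0.474) = 2.6616 K.
Change = 2.6616 − 4.0462 = -1.38 K.

-1.38 K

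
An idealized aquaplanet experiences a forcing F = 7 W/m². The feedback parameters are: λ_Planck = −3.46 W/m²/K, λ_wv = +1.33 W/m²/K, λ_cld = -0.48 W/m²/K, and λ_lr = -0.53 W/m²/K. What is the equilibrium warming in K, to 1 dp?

Net feedback parameter λ = (−3.46) + (+1.33) + (-0.48) + (-0.53) = -3.14 W/m²/K.
ΔT = −F/λ = −7/(-3.14) = 2.2 K.

2.2 K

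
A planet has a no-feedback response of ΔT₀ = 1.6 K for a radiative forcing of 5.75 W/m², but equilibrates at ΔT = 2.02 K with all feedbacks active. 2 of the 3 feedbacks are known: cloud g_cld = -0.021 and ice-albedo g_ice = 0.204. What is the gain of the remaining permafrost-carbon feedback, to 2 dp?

Amplification A = ΔT/ΔT₀ = 2.02/1.6 = 1.262.
Total gain g = 1 − 1/A = 1 − 1/1.262 = 0.2076.
Known gains sum to -0.021 + 0.204 = 0.183.
g_pf = 0.2076 − 0.183 = 0.02.

0.02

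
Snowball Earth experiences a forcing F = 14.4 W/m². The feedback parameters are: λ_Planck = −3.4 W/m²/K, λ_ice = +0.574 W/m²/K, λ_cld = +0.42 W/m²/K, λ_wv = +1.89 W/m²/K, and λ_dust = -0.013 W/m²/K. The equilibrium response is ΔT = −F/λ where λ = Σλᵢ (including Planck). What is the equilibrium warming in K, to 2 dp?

Net feedback parameter λ = (−3.4) + (+0.574) + (+0.42) + (+1.89) + (-0.013) = -0.529 W/m²/K.
ΔT = −F/λ = −14.4/(-0.529) = 27.22 K.

27.22 K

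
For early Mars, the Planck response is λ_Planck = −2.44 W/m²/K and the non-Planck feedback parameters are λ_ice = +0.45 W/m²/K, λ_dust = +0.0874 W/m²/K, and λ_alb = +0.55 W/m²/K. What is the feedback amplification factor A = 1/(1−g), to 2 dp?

1.80

Convert to gains: g_ice = 0.45/2.44 = 0.1844; g_dust = 0.0874/2.44 = 0.03582; g_alb = 0.55/2.44 = 0.2254.
Total gain g = 0.44562.
A = 1/(1 − 0.44562) = 1.80.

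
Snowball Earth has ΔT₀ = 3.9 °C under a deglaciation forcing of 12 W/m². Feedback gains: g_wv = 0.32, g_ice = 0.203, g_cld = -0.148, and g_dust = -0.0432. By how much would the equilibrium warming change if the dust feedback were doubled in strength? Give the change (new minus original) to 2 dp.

Original: g = 0.3318, ΔT = 3.9/(1−0.3318) = 5.8366 °C.
With doubled dust: g' = 0.2886, ΔT' = 3.9/(1−0.2886) = 5.4821 °C.
Change = 5.4821 − 5.8366 = -0.35 °C.

-0.35 °C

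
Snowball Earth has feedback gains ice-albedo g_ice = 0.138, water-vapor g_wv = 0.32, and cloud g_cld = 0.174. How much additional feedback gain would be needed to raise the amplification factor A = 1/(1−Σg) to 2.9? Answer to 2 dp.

0.02

Current total gain = 0.632.
Target gain for A = 2.9: g* = 1 − 1/2.9 = 0.6552.
Additional gain needed = 0.6552 − 0.632 = 0.02.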